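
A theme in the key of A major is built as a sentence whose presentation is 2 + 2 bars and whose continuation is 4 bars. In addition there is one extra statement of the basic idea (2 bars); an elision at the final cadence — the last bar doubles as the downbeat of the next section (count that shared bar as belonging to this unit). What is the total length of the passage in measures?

10 measures

Basic sentence: 2 + 2 + 4 = 8 bars.
8 (basic form) + 2 (extra statement) = 10.
The elision shares a bar with the next section but does not change this unit's count.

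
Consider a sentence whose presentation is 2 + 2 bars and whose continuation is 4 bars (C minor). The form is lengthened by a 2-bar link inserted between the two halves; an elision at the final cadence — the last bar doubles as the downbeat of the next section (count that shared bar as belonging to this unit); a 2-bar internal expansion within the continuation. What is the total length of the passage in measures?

Basic sentence: 2 + 2 + 4 = 8 bars.
8 (basic form) + 2 (link) + 2 (internal expansion) = 12.
The elision shares a bar with the next section but does not change this unit's count.

12 measures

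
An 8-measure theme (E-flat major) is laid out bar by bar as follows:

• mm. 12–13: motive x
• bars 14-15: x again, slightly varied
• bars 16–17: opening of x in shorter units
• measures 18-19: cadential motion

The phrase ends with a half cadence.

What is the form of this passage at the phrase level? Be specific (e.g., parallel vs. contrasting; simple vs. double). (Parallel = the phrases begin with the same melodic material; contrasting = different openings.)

Basic idea (measures 12–13) + its repetition (bars 14–15) form the presentation; fragmentation and cadence (mm. 16-19) form the continuation — the 8-bar whole is a sentence.

sentence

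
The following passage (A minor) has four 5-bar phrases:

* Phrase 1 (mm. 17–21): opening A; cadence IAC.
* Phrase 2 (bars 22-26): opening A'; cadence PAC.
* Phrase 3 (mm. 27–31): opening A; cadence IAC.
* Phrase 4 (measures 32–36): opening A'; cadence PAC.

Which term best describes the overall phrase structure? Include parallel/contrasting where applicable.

The cadence pattern IAC–PAC–IAC–PAC is weak–strong twice, and phrases 3–4 restate phrases 1–2: a period heard twice, not a double period (which would end weakly at phrase 2).

repeated period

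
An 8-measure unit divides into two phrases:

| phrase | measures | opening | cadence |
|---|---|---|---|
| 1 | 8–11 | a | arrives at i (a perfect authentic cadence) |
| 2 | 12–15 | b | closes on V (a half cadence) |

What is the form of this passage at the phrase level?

phrase group

The second phrase closes with a half cadence, which is not stronger than the first phrase's perfect authentic cadence; without a weak→strong cadential pair there is no antecedent–consequent relationship, so this is a phrase group rather than a period.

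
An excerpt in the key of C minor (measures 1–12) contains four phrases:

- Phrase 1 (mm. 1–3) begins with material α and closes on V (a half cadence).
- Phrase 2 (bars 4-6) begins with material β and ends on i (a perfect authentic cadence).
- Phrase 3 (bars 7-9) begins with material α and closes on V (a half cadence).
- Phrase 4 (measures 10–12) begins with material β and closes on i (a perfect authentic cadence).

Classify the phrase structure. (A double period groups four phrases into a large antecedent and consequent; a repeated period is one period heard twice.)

repeated period

The cadence pattern HC–PAC–HC–PAC is weak–strong twice, and phrases 3–4 restate phrases 1–2: a period heard twice, not a double period (which would end weakly at phrase 2).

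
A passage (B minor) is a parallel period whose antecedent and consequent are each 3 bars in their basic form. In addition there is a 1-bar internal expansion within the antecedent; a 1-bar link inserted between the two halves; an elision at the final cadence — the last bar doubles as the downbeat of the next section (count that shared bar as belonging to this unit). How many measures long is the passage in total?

Basic parallel period: 3 + 3 = 6 bars.
6 (basic form) + 1 (internal expansion) + 1 (link) = 8.
The elision shares a bar with the next section but does not change this unit's count.

8 measures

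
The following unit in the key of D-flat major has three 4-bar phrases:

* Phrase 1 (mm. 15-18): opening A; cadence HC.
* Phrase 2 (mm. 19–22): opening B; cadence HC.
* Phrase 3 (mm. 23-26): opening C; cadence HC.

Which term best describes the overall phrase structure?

The final phrase closes with a half cadence, which is not stronger than the preceding half cadence; the 3 phrases lack an overall antecedent–consequent design and so form a phrase group.

phrase group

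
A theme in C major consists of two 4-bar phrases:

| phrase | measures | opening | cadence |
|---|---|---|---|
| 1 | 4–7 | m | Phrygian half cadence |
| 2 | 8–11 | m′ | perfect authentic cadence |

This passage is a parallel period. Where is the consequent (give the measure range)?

measures 8–11

The antecedent is the phrase ending with the weaker cadence (Phrygian half cadence, phrase 1) and the consequent the one ending more conclusively (perfect authentic cadence, phrase 2); the consequent is mm. 8–11.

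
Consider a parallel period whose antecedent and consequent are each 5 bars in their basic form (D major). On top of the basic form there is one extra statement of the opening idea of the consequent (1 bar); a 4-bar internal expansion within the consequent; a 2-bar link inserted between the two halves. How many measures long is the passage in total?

17 measures

Basic parallel period: 5 + 5 = 10 bars.
10 (basic form) + 1 (extra statement) + 4 (internal expansion) + 2 (link) = 17.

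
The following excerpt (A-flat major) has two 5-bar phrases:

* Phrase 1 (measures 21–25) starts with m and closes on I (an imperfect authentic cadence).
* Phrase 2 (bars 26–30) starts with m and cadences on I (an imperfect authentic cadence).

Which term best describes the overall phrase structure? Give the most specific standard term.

Both phrases have the same opening (m) and the same cadence (imperfect authentic cadence): the second is a restatement, not a consequent, so this is a repeated phrase rather than a period.

repeated phrase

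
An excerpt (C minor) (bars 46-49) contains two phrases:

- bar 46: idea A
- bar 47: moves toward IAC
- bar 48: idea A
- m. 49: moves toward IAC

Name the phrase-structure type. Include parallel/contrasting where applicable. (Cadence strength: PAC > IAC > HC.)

Both phrases have the same opening (A) and the same cadence (imperfect authentic cadence): the second is a restatement, not a consequent, so this is a repeated phrase rather than a period.

repeated phrase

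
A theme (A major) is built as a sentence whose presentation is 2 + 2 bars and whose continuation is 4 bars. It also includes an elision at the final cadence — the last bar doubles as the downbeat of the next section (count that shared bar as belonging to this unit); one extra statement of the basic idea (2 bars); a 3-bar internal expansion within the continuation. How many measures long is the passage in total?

13 measures

Basic sentence: 2 + 2 + 4 = 8 bars.
8 (basic form) + 2 (extra statement) + 3 (internal expansion) = 13.
The elision shares a bar with the next section but does not change this unit's count.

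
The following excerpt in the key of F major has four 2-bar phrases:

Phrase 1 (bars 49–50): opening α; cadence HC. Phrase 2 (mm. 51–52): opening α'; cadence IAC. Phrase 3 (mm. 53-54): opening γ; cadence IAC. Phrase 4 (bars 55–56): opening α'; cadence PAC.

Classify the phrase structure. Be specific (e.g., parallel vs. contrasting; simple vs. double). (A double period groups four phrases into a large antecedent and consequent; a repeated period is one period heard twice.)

contrasting double period

Four phrases in two halves: the first half (mm. 49–52) ends with an imperfect authentic cadence, the second (measures 53–56) with a perfect authentic cadence — a large antecedent–consequent pair, i.e. a double period.
Phrase 3 begins with different material from phrase 1, making it contrasting.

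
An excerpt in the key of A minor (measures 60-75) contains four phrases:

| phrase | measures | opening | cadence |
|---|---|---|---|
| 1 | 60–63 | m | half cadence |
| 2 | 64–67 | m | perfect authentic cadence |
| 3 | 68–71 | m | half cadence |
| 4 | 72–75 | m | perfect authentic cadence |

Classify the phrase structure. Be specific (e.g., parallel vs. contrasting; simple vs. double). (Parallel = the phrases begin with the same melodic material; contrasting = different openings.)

The cadence pattern HC–PAC–HC–PAC is weak–strong twice, and phrases 3–4 restate phrases 1–2: a period heard twice, not a double period (which would end weakly at phrase 2).

repeated period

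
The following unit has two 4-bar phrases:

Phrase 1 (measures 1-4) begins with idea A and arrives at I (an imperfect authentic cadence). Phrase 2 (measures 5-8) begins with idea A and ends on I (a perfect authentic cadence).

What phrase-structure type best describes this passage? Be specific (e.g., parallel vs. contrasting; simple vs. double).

parallel period

Phrase 1 ends with an imperfect authentic cadence (weaker) and phrase 2 with a perfect authentic cadence (stronger): antecedent + consequent = a period.
The two phrases open with the same material (A / A), so the period is parallel.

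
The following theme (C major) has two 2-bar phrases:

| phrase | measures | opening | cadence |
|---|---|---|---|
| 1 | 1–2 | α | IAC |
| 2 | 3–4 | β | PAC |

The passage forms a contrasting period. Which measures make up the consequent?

The phrase ending with the weaker cadence (imperfect authentic cadence) is the antecedent; the one ending more conclusively (perfect authentic cadence) is the consequent. The consequent is measures 3–4.

measures 3–4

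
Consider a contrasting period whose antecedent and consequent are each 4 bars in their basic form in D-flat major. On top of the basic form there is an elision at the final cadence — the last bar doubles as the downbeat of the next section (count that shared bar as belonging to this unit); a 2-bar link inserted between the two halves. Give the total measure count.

10 measures

Basic contrasting period: 4 + 4 = 8 bars.
8 (basic form) + 2 (link) = 10.
The elision shares a bar with the next section but does not change this unit's count.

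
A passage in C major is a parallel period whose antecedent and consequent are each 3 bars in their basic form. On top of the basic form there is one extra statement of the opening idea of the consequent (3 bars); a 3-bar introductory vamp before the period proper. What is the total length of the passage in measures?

12 measures

Basic parallel period: 3 + 3 = 6 bars.
6 (basic form) + 3 (extra statement) + 3 (introduction) = 12.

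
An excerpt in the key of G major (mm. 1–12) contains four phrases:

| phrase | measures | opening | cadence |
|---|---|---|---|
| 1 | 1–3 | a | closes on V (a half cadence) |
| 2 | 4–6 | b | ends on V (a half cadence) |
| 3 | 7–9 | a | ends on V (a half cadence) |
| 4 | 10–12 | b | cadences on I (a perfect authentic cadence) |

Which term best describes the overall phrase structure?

Four phrases in two halves: the first half (mm. 1–6) ends with a half cadence, the second (mm. 7-12) with a perfect authentic cadence — a large antecedent–consequent pair, i.e. a double period.
Phrase 3 begins with the same material as phrase 1, making it parallel.

parallel double period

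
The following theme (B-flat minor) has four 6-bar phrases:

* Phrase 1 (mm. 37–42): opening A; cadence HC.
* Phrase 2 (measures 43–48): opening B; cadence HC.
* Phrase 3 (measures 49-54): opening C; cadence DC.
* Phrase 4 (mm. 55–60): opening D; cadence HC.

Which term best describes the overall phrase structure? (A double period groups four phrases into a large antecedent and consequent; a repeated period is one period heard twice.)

phrase group

Phrase 4 ends with a half cadence, no stronger than phrase 2's half cadence, so the four phrases do not form a double period; nor do phrases 3–4 duplicate 1–2, so it is not a repeated period. With no phrase reaching a conclusive cadence, the passage is a phrase group.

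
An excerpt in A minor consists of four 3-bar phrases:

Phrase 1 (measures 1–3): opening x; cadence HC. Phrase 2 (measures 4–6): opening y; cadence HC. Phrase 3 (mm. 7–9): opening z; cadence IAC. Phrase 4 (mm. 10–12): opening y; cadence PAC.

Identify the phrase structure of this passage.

contrasting double period

Four phrases in two halves: the first half (bars 1–6) ends with a half cadence, the second (measures 7-12) with a perfect authentic cadence — a large antecedent–consequent pair, i.e. a double period.
Phrase 3 begins with different material from phrase 1, making it contrasting.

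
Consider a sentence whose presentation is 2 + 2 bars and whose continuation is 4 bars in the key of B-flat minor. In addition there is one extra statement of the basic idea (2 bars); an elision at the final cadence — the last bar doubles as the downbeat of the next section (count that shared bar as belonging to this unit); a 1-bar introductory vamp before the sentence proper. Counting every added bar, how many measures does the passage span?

Basic sentence: 2 + 2 + 4 = 8 bars.
8 (basic form) + 2 (extra statement) + 1 (introduction) = 11.
The elision shares a bar with the next section but does not change this unit's count.

11 measures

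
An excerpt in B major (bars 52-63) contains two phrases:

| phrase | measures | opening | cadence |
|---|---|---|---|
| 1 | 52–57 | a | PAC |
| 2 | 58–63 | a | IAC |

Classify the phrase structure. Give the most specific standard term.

phrase group

The second phrase closes with an imperfect authentic cadence, which is not stronger than the first phrase's perfect authentic cadence; without a weak→strong cadential pair there is no antecedent–consequent relationship, so this is a phrase group rather than a period.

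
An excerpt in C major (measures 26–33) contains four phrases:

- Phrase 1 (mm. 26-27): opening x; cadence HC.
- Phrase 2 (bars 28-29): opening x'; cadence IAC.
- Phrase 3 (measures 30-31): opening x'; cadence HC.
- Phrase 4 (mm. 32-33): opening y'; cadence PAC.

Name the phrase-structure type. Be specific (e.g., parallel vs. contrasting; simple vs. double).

Four phrases in two halves: the first half (measures 26–29) ends with an imperfect authentic cadence, the second (bars 30–33) with a perfect authentic cadence — a large antecedent–consequent pair, i.e. a double period.
Phrase 3 begins with the same material as phrase 1, making it parallel.

parallel double period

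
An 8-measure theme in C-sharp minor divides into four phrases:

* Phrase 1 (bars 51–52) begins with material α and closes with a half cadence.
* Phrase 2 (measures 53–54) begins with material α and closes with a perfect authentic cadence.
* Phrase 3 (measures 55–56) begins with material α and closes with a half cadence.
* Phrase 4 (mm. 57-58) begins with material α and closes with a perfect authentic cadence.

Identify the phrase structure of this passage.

repeated period

The cadence pattern HC–PAC–HC–PAC is weak–strong twice, and phrases 3–4 restate phrases 1–2: a period heard twice, not a double period (which would end weakly at phrase 2).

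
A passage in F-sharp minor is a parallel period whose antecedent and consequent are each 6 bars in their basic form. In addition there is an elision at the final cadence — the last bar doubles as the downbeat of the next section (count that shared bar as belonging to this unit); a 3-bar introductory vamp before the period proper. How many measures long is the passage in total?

Basic parallel period: 6 + 6 = 12 bars.
12 (basic form) + 3 (introduction) = 15.
The elision shares a bar with the next section but does not change this unit's count.

15 measures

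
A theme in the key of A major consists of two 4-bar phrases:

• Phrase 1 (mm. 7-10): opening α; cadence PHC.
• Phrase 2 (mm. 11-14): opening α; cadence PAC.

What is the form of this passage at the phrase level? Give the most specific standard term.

Phrase 1 ends with a Phrygian half cadence (weaker) and phrase 2 with a perfect authentic cadence (stronger): antecedent + consequent = a period.
The two phrases open with the same material (α / α), so the period is parallel.

parallel period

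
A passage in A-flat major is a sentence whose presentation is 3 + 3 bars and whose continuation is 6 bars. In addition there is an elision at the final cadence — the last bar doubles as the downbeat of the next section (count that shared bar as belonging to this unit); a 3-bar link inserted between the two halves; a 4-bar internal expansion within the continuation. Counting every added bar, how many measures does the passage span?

19 measures

Basic sentence: 3 + 3 + 6 = 12 bars.
12 (basic form) + 3 (link) + 4 (internal expansion) = 19.
The elision shares a bar with the next section but does not change this unit's count.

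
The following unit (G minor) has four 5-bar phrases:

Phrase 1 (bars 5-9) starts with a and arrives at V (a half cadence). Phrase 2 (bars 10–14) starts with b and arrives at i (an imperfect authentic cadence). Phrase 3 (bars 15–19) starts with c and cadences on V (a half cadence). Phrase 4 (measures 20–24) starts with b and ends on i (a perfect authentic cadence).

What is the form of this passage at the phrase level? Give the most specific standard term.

contrasting double period

Four phrases in two halves: the first half (mm. 5–14) ends with an imperfect authentic cadence, the second (measures 15–24) with a perfect authentic cadence — a large antecedent–consequent pair, i.e. a double period.
Phrase 3 begins with different material from phrase 1, making it contrasting.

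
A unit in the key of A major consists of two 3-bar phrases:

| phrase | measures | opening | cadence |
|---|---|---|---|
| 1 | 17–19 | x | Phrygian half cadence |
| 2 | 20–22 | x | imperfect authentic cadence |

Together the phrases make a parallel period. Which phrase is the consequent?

The phrase ending with the weaker cadence (Phrygian half cadence) is the antecedent; the one ending more conclusively (imperfect authentic cadence) is the consequent. The consequent is phrase 2.

phrase 2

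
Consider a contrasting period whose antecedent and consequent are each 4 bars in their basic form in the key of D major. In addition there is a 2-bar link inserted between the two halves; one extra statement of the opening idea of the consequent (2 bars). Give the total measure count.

12 measures

Basic contrasting period: 4 + 4 = 8 bars.
8 (basic form) + 2 (link) + 2 (extra statement) = 12.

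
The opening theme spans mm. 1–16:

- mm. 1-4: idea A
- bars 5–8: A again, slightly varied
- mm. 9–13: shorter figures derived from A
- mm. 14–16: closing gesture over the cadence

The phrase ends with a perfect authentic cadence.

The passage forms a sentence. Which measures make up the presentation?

The presentation of a sentence is the basic idea (mm. 1–4) plus its repetition (mm. 5–8); the presentation is therefore bars 1-8.

measures 1–8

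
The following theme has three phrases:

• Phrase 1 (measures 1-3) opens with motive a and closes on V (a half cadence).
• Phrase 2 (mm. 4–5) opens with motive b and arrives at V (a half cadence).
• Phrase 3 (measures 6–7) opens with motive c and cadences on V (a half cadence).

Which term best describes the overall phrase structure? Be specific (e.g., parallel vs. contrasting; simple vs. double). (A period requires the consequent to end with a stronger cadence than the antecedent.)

The final phrase closes with a half cadence, which is not stronger than the preceding half cadence; the 3 phrases lack an overall antecedent–consequent design and so form a phrase group.

phrase group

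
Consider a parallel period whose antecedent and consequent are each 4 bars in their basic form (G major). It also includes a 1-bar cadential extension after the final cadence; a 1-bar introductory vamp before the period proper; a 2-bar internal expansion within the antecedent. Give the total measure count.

Basic parallel period: 4 + 4 = 8 bars.
8 (basic form) + 1 (cadential extension) + 1 (introduction) + 2 (internal expansion) = 12.

12 measures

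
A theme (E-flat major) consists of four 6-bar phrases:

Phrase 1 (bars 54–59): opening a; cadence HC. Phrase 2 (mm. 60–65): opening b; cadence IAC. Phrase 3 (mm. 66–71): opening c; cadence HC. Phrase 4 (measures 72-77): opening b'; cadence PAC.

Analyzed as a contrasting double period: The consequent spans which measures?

measures 66–77

In a double period the four phrases pair into a large antecedent (phrases 1–2, ending imperfect authentic cadence) and a large consequent (phrases 3–4, ending perfect authentic cadence). The consequent spans bars 66–77.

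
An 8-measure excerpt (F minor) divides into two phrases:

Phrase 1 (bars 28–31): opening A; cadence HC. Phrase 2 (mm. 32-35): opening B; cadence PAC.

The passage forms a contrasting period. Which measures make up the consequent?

measures 32–35

The antecedent is the phrase ending with the weaker cadence (half cadence, phrase 1) and the consequent the one ending more conclusively (perfect authentic cadence, phrase 2); the consequent is mm. 32-35.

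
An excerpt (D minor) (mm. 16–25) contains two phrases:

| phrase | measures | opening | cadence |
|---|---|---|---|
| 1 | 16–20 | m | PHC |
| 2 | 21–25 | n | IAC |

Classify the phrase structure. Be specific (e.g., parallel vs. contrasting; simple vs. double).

contrasting period

Phrase 1 ends with a Phrygian half cadence (weaker) and phrase 2 with an imperfect authentic cadence (stronger): antecedent + consequent = a period.
The two phrases open with different material (m / n), so the period is contrasting.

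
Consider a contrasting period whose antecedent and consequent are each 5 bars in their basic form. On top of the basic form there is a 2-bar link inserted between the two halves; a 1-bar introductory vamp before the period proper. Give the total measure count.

Basic contrasting period: 5 + 5 = 10 bars.
10 (basic form) + 2 (link) + 1 (introduction) = 13.

13 measures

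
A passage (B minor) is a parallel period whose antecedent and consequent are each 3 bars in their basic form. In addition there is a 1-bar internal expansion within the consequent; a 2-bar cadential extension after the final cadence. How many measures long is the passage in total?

9 measures

Basic parallel period: 3 + 3 = 6 bars.
6 (basic form) + 1 (internal expansion) + 2 (cadential extension) = 9.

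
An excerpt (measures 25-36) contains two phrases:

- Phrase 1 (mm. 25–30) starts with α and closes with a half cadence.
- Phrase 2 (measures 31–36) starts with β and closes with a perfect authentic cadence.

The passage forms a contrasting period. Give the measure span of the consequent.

The antecedent is the phrase ending with the weaker cadence (half cadence, phrase 1) and the consequent the one ending more conclusively (perfect authentic cadence, phrase 2); the consequent is mm. 31–36.

measures 31–36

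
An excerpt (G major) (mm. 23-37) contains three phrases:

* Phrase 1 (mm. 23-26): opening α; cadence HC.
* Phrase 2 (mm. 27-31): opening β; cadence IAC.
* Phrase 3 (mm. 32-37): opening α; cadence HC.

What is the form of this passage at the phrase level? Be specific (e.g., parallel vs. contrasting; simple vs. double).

phrase group

The final phrase closes with a half cadence, which is not stronger than the preceding imperfect authentic cadence; the 3 phrases lack an overall antecedent–consequent design and so form a phrase group.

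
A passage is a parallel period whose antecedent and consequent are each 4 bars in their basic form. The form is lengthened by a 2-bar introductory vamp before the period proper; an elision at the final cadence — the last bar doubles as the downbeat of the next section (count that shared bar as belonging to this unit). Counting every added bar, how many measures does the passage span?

10 measures

Basic parallel period: 4 + 4 = 8 bars.
8 (basic form) + 2 (introduction) = 10.
The elision shares a bar with the next section but does not change this unit's count.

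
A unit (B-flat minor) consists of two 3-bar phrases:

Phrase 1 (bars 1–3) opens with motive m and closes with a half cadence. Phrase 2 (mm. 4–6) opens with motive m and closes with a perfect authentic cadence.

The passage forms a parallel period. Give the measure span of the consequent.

measures 4–6

The phrase ending with the weaker cadence (half cadence) is the antecedent; the one ending more conclusively (perfect authentic cadence) is the consequent. The consequent is measures 4–6.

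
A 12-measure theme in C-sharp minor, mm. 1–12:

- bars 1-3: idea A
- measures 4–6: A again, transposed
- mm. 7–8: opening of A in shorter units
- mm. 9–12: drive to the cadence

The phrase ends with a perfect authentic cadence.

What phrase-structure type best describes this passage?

sentence

Basic idea (bars 1–3) + its repetition (bars 4–6) form the presentation; fragmentation and cadence (mm. 7-12) form the continuation — the 12-bar whole is a sentence.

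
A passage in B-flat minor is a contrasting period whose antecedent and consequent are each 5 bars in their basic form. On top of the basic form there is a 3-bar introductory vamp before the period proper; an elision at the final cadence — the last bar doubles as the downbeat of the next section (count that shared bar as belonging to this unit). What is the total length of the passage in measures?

13 measures

Basic contrasting period: 5 + 5 = 10 bars.
10 (basic form) + 3 (introduction) = 13.
The elision shares a bar with the next section but does not change this unit's count.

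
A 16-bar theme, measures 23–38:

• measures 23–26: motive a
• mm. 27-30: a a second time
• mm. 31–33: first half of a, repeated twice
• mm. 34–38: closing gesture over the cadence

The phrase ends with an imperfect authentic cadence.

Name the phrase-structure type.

Basic idea (mm. 23–26) + its repetition (mm. 27–30) form the presentation; fragmentation and cadence (bars 31–38) form the continuation — the 16-bar whole is a sentence.

sentence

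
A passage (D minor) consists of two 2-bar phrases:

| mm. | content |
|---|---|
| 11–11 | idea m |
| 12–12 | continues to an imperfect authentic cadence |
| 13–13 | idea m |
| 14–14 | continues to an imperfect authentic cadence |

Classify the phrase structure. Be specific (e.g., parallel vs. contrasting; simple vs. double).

repeated phrase

Both phrases have the same opening (m) and the same cadence (imperfect authentic cadence): the second is a restatement, not a consequent, so this is a repeated phrase rather than a period.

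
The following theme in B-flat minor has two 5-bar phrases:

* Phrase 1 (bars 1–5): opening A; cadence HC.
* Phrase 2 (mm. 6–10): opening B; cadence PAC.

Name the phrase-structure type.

Phrase 1 ends with a half cadence (weaker) and phrase 2 with a perfect authentic cadence (stronger): antecedent + consequent = a period.
The two phrases open with different material (A / B), so the period is contrasting.

contrasting period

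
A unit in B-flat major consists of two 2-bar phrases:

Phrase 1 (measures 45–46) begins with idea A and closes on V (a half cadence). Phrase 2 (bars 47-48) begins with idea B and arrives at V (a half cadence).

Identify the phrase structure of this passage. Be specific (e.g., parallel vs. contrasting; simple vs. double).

The second phrase closes with a half cadence, which is not stronger than the first phrase's half cadence; without a weak→strong cadential pair there is no antecedent–consequent relationship, so this is a phrase group rather than a period.

phrase group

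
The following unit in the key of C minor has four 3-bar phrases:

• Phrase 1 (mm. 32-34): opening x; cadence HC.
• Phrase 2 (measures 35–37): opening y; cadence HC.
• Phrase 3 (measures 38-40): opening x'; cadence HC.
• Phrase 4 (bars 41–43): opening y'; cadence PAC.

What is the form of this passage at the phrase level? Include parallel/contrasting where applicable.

parallel double period

Four phrases in two halves: the first half (measures 32-37) ends with a half cadence, the second (mm. 38-43) with a perfect authentic cadence — a large antecedent–consequent pair, i.e. a double period.
Phrase 3 begins with the same material as phrase 1, making it parallel.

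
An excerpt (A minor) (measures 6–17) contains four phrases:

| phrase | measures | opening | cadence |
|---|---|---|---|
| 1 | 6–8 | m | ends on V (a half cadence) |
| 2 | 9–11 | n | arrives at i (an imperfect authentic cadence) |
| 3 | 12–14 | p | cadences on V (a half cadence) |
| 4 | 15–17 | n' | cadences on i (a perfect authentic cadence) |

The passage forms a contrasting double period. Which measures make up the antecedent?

In a double period the four phrases pair into a large antecedent (phrases 1–2, ending imperfect authentic cadence) and a large consequent (phrases 3–4, ending perfect authentic cadence). The antecedent spans measures 6-11.

measures 6–11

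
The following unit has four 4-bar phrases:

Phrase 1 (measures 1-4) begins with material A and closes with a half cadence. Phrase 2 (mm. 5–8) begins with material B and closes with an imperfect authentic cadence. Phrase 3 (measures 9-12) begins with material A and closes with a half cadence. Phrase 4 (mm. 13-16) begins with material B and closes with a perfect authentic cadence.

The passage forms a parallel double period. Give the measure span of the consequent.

measures 9–16

In a double period the four phrases pair into a large antecedent (phrases 1–2, ending imperfect authentic cadence) and a large consequent (phrases 3–4, ending perfect authentic cadence). The consequent spans mm. 9-16.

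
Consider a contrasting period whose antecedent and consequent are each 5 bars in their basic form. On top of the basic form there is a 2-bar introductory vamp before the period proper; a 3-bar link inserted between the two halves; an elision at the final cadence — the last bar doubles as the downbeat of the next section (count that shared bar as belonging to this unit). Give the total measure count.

Basic contrasting period: 5 + 5 = 10 bars.
10 (basic form) + 2 (introduction) + 3 (link) = 15.
The elision shares a bar with the next section but does not change this unit's count.

15 measures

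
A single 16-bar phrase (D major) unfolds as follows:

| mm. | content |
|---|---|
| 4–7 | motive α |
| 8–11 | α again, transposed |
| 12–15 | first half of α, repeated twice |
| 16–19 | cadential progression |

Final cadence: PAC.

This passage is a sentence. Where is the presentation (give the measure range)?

measures 4–11

The presentation of a sentence is the basic idea (mm. 4-7) plus its repetition (measures 8–11); the presentation is therefore mm. 4–11.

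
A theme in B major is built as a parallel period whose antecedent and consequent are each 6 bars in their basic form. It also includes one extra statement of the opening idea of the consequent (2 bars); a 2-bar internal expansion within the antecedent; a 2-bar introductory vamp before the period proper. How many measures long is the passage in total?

Basic parallel period: 6 + 6 = 12 bars.
12 (basic form) + 2 (extra statement) + 2 (internal expansion) + 2 (introduction) = 18.

18 measures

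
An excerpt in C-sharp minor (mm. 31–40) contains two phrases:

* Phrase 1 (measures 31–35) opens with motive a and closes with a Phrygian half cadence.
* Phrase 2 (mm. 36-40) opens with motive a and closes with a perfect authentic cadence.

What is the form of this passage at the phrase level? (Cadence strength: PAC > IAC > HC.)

Phrase 1 ends with a Phrygian half cadence (weaker) and phrase 2 with a perfect authentic cadence (stronger): antecedent + consequent = a period.
The two phrases open with the same material (a / a), so the period is parallel.

parallel period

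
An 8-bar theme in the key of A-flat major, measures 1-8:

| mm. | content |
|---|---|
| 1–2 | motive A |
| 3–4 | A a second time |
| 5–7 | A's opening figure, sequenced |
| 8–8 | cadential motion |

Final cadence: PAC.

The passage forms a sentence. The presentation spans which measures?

The presentation of a sentence is the basic idea (mm. 1–2) plus its repetition (measures 3–4); the presentation is therefore mm. 1-4.

measures 1–4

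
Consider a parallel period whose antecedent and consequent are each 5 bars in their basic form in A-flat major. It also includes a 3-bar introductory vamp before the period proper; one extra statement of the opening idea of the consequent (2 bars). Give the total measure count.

15 measures

Basic parallel period: 5 + 5 = 10 bars.
10 (basic form) + 3 (introduction) + 2 (extra statement) = 15.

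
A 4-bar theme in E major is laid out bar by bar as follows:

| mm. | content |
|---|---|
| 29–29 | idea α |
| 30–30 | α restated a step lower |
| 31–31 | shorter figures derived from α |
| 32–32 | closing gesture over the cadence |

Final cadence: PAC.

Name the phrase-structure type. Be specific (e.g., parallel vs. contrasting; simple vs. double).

sentence

Basic idea (bar 29) + its repetition (m. 30) form the presentation; fragmentation and cadence (bars 31–32) form the continuation — the 4-bar whole is a sentence.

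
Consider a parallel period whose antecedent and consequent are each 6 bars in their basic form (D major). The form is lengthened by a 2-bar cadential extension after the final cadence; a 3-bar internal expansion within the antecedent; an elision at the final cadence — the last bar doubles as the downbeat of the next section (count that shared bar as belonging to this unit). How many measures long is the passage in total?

17 measures

Basic parallel period: 6 + 6 = 12 bars.
12 (basic form) + 2 (cadential extension) + 3 (internal expansion) = 17.
The elision shares a bar with the next section but does not change this unit's count.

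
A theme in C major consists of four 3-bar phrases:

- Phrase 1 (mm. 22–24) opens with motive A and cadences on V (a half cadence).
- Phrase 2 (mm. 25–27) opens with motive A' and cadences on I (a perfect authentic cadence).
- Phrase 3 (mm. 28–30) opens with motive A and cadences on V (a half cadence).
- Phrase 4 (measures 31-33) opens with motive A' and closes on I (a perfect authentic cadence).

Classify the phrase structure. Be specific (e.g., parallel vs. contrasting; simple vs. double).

The cadence pattern HC–PAC–HC–PAC is weak–strong twice, and phrases 3–4 restate phrases 1–2: a period heard twice, not a double period (which would end weakly at phrase 2).

repeated period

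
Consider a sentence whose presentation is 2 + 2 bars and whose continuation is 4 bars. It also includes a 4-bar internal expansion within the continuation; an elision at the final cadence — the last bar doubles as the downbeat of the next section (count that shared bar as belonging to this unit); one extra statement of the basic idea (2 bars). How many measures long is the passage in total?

14 measures

Basic sentence: 2 + 2 + 4 = 8 bars.
8 (basic form) + 4 (internal expansion) + 2 (extra statement) = 14.
The elision shares a bar with the next section but does not change this unit's count.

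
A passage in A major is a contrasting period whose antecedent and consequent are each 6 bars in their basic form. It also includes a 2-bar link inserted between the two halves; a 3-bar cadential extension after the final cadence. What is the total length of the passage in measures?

17 measures

Basic contrasting period: 6 + 6 = 12 bars.
12 (basic form) + 2 (link) + 3 (cadential extension) = 17.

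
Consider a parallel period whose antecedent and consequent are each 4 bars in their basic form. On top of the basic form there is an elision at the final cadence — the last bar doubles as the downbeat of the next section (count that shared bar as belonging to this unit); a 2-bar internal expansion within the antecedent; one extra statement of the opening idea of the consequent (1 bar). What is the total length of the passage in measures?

Basic parallel period: 4 + 4 = 8 bars.
8 (basic form) + 2 (internal expansion) + 1 (extra statement) = 11.
The elision shares a bar with the next section but does not change this unit's count.

11 measures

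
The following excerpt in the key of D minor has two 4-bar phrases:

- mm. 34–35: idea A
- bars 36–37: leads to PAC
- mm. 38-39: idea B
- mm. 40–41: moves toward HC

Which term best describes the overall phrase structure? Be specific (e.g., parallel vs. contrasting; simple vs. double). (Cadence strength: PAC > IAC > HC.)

phrase group

The second phrase closes with a half cadence, which is not stronger than the first phrase's perfect authentic cadence; without a weak→strong cadential pair there is no antecedent–consequent relationship, so this is a phrase group rather than a period.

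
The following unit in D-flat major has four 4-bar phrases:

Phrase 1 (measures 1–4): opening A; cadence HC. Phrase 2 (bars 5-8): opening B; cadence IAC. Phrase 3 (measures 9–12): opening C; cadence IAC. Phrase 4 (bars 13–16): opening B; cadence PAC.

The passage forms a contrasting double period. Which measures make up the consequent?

measures 9–16

In a double period the first pair of phrases (ending imperfect authentic cadence) is the large antecedent and the second pair (ending perfect authentic cadence) is the large consequent; the consequent is measures 9–16.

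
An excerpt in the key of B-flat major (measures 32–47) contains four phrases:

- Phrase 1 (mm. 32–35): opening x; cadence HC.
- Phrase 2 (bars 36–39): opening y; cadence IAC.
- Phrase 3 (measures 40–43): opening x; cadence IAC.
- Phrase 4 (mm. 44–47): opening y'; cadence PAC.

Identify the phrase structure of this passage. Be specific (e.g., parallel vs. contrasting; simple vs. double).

Four phrases in two halves: the first half (bars 32–39) ends with an imperfect authentic cadence, the second (mm. 40–47) with a perfect authentic cadence — a large antecedent–consequent pair, i.e. a double period.
Phrase 3 begins with the same material as phrase 1, making it parallel.

parallel double period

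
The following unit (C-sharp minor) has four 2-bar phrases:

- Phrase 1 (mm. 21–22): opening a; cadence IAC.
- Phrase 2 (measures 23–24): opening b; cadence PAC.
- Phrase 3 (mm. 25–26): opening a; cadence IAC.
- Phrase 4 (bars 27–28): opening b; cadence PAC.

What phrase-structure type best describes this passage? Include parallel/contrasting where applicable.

The cadence pattern IAC–PAC–IAC–PAC is weak–strong twice, and phrases 3–4 restate phrases 1–2: a period heard twice, not a double period (which would end weakly at phrase 2).

repeated period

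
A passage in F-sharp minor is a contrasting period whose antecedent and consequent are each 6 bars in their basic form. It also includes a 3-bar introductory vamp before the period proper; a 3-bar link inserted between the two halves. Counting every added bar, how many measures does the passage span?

Basic contrasting period: 6 + 6 = 12 bars.
12 (basic form) + 3 (introduction) + 3 (link) = 18.

18 measures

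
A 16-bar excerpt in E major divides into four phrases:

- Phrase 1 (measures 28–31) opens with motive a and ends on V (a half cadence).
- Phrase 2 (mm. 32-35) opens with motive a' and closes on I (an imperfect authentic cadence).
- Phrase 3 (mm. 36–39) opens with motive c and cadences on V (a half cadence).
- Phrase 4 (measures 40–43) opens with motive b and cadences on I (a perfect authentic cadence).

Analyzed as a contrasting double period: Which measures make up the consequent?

measures 36–43

In a double period the four phrases pair into a large antecedent (phrases 1–2, ending imperfect authentic cadence) and a large consequent (phrases 3–4, ending perfect authentic cadence). The consequent spans mm. 36–43.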